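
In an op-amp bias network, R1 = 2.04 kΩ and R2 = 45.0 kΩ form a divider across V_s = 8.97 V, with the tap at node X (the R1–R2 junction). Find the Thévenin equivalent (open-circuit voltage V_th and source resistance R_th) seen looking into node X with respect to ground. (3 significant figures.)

V_th ≈ 8.58 V, R_th ≈ 1.95 kΩ

V_th is the unloaded tap voltage: V_s · R2/(R1+R2) = 8.97 × 0.9566 = 8.581 V.
Looking into X with the source shorted: R_th = R1·R2/(R1+R2) = 2.040 × 45.0/47.04 = 1.952 kΩ.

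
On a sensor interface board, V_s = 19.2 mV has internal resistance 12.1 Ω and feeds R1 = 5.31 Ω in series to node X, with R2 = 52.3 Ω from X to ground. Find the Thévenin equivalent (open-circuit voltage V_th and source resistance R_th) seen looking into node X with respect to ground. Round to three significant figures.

R1' = 12.1 + 5.31 = 17.41 Ω (source resistance + R1).
V_th is the unloaded tap voltage: V_s · R2/(R1'+R2) = 19.2 × 0.7503 = 14.40 mV.
Zeroing V_s shorts the top of R1' to ground, so R_th = R1' ‖ R2 = 13.06 Ω.

V_th ≈ 14.4 mV, R_th ≈ 13.1 Ω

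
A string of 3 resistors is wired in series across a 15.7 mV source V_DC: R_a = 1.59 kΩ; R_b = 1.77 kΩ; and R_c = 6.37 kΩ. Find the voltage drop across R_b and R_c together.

Total series resistance ΣR = 1.59 + 1.77 + 6.37 = 9.730 kΩ.
R_{R_b..R_c} = 1.77 + 6.37 = 8.140 kΩ.
By the voltage-divider rule, V = 15.7 × 8.140/9.730 = 13.13 mV.

V ≈ 13.1 mV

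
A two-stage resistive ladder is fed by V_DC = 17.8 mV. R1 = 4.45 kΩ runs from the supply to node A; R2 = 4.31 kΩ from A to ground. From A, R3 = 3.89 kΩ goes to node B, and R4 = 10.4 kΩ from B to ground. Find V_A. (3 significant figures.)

V_A ≈ 7.59 mV

The second stage (R3 + R4 = 14.29 kΩ) loads node A in parallel with R2.
Effective lower resistance at A: R2 ‖ 14.29 = 3.311 kΩ.
So V_A = 17.8 × 0.4266 = 7.594 mV.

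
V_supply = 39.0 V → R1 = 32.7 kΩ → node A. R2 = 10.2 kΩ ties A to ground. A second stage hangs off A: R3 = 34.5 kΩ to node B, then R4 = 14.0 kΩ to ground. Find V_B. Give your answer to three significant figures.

The second stage (R3 + R4 = 48.50 kΩ) loads node A in parallel with R2.
R2 ‖ (R3+R4) = 8.428 kΩ.
So V_A = 39.0 × 0.2049 = 7.992 V.
Stage 2 is unloaded, so V_B = V_A · R4/(R3+R4) = 7.992 × 14.0/48.50 = 2.307 V.

V_B ≈ 2.31 V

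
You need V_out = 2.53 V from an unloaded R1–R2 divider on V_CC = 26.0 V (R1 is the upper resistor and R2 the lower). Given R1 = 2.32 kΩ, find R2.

R2 ≈ 0.250 kΩ

V_out/V_CC = R2/(R1+R2) = 0.09731.
R2 = R1 · 0.09731/(1 − 0.09731) = 0.2501 kΩ.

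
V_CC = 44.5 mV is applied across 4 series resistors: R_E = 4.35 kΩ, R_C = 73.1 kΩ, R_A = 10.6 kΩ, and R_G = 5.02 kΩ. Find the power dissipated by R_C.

P ≈ 16.7 nW

ΣR = 93.07 kΩ → I = 44.5/93.07 = 0.4781 µA.
V(R_C) = I·R = 34.95 mV; P = V·I = 34.95 × 0.4781 = 16.71 nW.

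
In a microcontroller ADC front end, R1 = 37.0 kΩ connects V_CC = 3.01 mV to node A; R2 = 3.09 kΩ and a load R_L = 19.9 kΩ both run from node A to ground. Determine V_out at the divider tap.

The load sits in parallel with R2, giving an effective lower resistance R2' = R2·R_L/(R2+R_L) = 2.675 kΩ.
Now apply the divider: V_out = 3.01 × 0.06742 = 0.2029 mV.

V_out ≈ 0.203 mV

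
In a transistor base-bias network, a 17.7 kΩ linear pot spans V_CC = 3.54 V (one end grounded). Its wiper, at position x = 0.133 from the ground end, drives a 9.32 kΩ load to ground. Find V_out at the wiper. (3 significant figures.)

Lower segment x·R_p = 2.354 kΩ; upper segment (1−x)·R_p = 15.35 kΩ.
(x·R_p) ‖ R_L = 1.879 kΩ.
Then V_out = V_CC · 1.879/(15.35 + 1.879) = 0.3862 V.
(Unloaded: V_out = x·V_CC = 0.471 V.)

V_out ≈ 0.386 V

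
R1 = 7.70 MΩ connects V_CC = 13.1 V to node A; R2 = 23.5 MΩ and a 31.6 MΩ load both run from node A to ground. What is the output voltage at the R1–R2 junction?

First combine the lower leg with the load: R2 ‖ R_L = 13.48 MΩ.
Now apply the divider: V_out = 13.1 × 0.6364 = 8.337 V.

V_out ≈ 8.34 V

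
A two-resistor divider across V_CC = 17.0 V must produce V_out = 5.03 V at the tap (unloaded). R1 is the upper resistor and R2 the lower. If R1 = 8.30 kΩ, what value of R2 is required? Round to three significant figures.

V_out/V_CC = R2/(R1+R2) = 0.2959.
So R2 = R1 · V_out/(V_CC − V_out) = 8.30 × 5.03/(17.0 − 5.03) = 8.30 × 0.4202 = 3.488 kΩ.

R2 ≈ 3.49 kΩ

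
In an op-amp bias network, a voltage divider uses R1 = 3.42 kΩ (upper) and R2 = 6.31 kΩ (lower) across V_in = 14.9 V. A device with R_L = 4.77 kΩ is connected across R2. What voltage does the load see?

The load sits in parallel with R2, giving an effective lower resistance R2' = R2·R_L/(R2+R_L) = 2.716 kΩ.
Now apply the divider: V_out = 14.9 × 0.4427 = 6.596 V.

V_out ≈ 6.60 V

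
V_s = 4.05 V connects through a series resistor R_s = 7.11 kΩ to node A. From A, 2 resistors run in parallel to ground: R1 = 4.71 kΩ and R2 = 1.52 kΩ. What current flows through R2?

Equivalent of the parallel group: R_p = 1.149 kΩ.
Node voltage V_A = V_s · R_p/(R_s + R_p) = 4.05 × 0.1391 = 0.5635 V.
I(R2) = V_A / R2 = 0.5635/1.52 = 0.3707 mA.

I ≈ 0.371 mA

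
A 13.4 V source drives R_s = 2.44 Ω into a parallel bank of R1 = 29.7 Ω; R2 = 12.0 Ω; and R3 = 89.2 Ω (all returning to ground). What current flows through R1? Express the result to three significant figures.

Parallel bank: R_p = 1/(1/29.7 + 1/12.0 + 1/89.2) = 7.799 Ω.
Node voltage V_A = V_in · R_p/(R_s + R_p) = 13.4 × 0.7617 = 10.21 V.
Branch current I = V_A/R1 = 10.21/29.7 = 0.3437 A.
(Equivalently: I_total = 1.309 A, then current-divider fraction G_k/ΣG = 0.2626.)

I ≈ 0.344 A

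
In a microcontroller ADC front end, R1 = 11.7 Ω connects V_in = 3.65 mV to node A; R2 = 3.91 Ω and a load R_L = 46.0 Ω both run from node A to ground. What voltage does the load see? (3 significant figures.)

V_out ≈ 0.859 mV

The load sits in parallel with R2, giving an effective lower resistance R2' = R2·R_L/(R2+R_L) = 3.604 Ω.
Now apply the divider: V_out = 3.65 × 0.2355 = 0.8595 mV.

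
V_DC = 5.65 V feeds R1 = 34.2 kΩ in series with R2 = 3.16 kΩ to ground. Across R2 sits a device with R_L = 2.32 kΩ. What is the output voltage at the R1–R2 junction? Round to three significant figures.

The load sits in parallel with R2, giving an effective lower resistance R2' = R2·R_L/(R2+R_L) = 1.338 kΩ.
Now apply the divider: V_out = 5.65 × 0.03764 = 0.2127 V.
(Unloaded it would be 0.478 V; the load pulls it down.)

V_out ≈ 0.213 V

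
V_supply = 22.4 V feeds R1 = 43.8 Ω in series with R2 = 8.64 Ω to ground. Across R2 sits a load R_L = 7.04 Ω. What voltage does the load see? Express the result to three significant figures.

First combine the lower leg with the load: R2 ‖ R_L = 3.879 Ω.
Now apply the divider: V_out = 22.4 × 0.08136 = 1.822 V.
(Unloaded it would be 3.69 V; the load pulls it down.)

V_out ≈ 1.82 V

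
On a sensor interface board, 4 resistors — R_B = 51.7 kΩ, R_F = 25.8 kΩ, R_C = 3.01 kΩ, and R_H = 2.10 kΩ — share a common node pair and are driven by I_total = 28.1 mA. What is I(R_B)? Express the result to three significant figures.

ΣG = 1/51.7 + 1/25.8 + 1/3.01 + 1/2.10 = 0.8665.
R_B takes the fraction G_k/ΣG = 0.01934/0.8665 = 0.02232, so I = 28.1 × 0.02232 = 0.6272 mA.

I ≈ 0.627 mA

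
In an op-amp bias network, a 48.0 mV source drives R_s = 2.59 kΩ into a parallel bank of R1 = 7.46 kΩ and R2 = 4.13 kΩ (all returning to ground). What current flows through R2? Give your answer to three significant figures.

I ≈ 5.89 µA

Equivalent of the parallel group: R_p = 2.658 kΩ.
V_A by voltage divider: V_A = 48.0 × 2.658/(2.59 + 2.658) = 24.31 mV.
Branch current I = V_A/R2 = 24.31/4.13 = 5.887 µA.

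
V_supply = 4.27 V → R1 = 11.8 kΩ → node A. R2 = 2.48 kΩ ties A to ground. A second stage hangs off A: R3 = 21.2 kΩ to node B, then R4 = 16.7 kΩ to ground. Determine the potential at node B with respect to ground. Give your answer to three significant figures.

V_B ≈ 0.310 V

Node A sees R2 in parallel with the series input of stage 2, R3 + R4 = 37.90 kΩ.
R2 ‖ (R3+R4) = 2.328 kΩ.
First divider: V_A = V_supply · 2.328/(11.8 + 2.328) = 0.7035 V.
V_B = V_A × 0.4406 = 0.3100 V.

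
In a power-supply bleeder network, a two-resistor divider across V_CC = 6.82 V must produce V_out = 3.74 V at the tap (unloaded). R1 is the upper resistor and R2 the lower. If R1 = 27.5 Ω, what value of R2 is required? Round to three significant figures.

R2 ≈ 33.4 Ω

Required fraction k = V_out/V_CC = 0.5484.
So R2 = R1 · V_out/(V_CC − V_out) = 27.5 × 3.74/(6.82 − 3.74) = 27.5 × 1.214 = 33.39 Ω.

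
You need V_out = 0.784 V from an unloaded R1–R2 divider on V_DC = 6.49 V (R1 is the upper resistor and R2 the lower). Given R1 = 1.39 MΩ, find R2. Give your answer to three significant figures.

R2 ≈ 0.191 MΩ

The divider ratio is R2/(R1+R2) = 0.784/6.49 = 0.1208.
R2 = R1 · 0.1208/(1 − 0.1208) = 0.1910 MΩ.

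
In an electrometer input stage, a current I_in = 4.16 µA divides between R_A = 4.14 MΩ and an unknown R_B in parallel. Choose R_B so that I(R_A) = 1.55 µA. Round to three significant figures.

In a two-way split, I_A/I_in = R_B/(R_A + R_B).
1.55/4.16 = R_B/(R_A + R_B) → R_B = R_A · (0.3726)/(1 − 0.3726) = 4.14 × 0.5939 = 2.459 MΩ.

R_B ≈ 2.46 MΩ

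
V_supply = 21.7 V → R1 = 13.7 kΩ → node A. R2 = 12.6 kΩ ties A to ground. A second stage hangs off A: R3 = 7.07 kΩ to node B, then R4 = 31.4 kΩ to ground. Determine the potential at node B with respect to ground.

Looking into the second stage from A: R3 + R4 = 38.47 kΩ appears in parallel with R2.
R2 ‖ (R3+R4) = 9.491 kΩ.
V_A = 21.7 × 9.491/(13.7 + 9.491) = 8.881 V.
Stage 2 is unloaded, so V_B = V_A · R4/(R3+R4) = 8.881 × 31.4/38.47 = 7.249 V.

V_B ≈ 7.25 V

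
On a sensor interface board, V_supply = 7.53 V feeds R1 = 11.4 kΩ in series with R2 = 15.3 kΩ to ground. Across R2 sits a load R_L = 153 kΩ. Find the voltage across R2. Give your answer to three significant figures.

V_out ≈ 4.14 V

R2 ‖ R_L = (15.3 × 153)/(15.3 + 153) = 13.91 kΩ.
Then V_out = V_supply · R2'/(R1 + R2') = 7.53 × 13.91/25.31 = 4.138 V.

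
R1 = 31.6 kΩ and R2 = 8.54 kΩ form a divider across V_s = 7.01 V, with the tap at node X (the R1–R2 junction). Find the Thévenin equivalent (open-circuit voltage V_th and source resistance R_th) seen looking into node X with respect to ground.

V_th ≈ 1.49 V, R_th ≈ 6.72 kΩ

Open-circuit (no load on X): V_th = V_s · R2/(R1 + R2) = 7.01 × 8.54/(31.60 + 8.54) = 1.491 V.
Zeroing V_s shorts the top of R1 to ground, so R_th = R1 ‖ R2 = 6.723 kΩ.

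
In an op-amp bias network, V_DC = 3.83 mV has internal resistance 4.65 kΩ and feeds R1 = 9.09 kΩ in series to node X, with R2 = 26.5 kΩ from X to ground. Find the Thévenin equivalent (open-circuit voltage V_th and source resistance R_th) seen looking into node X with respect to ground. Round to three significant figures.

V_th ≈ 2.52 mV, R_th ≈ 9.05 kΩ

R1' = 4.65 + 9.09 = 13.74 kΩ (source resistance + R1).
Open-circuit (no load on X): V_th = V_DC · R2/(R1' + R2) = 3.83 × 26.5/(13.74 + 26.5) = 2.522 mV.
Zeroing V_DC shorts the top of R1' to ground, so R_th = R1' ‖ R2 = 9.048 kΩ.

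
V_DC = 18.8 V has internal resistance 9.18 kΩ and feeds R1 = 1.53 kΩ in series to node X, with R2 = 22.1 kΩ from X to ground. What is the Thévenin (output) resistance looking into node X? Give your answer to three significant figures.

R1' = 9.18 + 1.53 = 10.71 kΩ (source resistance + R1).
Zeroing V_DC shorts the top of R1' to ground, so R_th = R1' ‖ R2 = 7.214 kΩ.

R_th ≈ 7.21 kΩ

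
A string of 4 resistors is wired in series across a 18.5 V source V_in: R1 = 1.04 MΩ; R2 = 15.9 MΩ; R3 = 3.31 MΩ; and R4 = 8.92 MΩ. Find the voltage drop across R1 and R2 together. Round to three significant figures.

V ≈ 10.7 V

ΣR = 1.04 + 15.9 + 3.31 + 8.92 = 29.17 MΩ.
R_{R1..R2} = 1.04 + 15.9 = 16.94 MΩ.
Voltage divider: V = V_in · (16.94 / 29.17) = 18.5 × 0.5807 = 10.74 V.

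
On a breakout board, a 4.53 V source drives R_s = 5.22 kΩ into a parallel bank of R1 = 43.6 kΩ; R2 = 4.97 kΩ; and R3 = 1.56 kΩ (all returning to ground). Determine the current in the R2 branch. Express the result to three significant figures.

Combine the parallel branches: R_p = (1/43.6 + 1/4.97 + 1/1.56)⁻¹ = 1.156 kΩ.
V_A = 4.53 × 1.156/6.376 = 0.8212 V.
Branch current I = V_A/R2 = 0.8212/4.97 = 0.1652 mA.
(Check via current divider: I_total = 0.7105 mA; share G_k/ΣG = 0.2326 → same result.)

I ≈ 0.165 mA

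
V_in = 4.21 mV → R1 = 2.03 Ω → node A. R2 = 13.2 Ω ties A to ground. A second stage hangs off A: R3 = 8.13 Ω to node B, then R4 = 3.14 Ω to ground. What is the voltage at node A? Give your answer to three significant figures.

V_A ≈ 3.16 mV

Node A sees R2 in parallel with the series input of stage 2, R3 + R4 = 11.27 Ω.
R2 ‖ (R3+R4) = 6.079 Ω.
First divider: V_A = V_in · 6.079/(2.03 + 6.079) = 3.156 mV.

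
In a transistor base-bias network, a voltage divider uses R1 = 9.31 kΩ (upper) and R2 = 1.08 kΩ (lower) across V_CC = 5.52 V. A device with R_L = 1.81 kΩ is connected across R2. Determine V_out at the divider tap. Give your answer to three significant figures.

V_out ≈ 0.374 V

First combine the lower leg with the load: R2 ‖ R_L = 0.6764 kΩ.
Then V_out = V_CC · R2'/(R1 + R2') = 5.52 × 0.6764/9.986 = 0.3739 V.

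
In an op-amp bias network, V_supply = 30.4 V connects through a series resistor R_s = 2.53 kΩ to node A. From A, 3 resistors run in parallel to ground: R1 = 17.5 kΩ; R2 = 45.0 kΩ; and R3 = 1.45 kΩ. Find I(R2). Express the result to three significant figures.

Equivalent of the parallel group: R_p = 1.300 kΩ.
Node voltage V_A = V_supply · R_p/(R_s + R_p) = 30.4 × 0.3395 = 10.32 V.
I(R2) = V_A / R2 = 10.32/45.0 = 0.2293 mA.
(Check via current divider: I_total = 7.937 mA; share G_k/ΣG = 0.02890 → same result.)

I ≈ 0.229 mA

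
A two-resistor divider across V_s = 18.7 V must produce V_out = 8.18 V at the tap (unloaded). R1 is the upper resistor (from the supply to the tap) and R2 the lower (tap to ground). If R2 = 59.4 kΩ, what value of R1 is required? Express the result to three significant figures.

R1 ≈ 76.4 kΩ

V_out/V_s = R2/(R1+R2) = 0.4374.
R1 = R2·(1/k − 1) = 59.4 × 1.286 = 76.39 kΩ.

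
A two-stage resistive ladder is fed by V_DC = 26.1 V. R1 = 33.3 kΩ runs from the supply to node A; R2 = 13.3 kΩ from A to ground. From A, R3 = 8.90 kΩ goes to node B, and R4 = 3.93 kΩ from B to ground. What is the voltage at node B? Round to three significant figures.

V_B ≈ 1.31 V

Node A sees R2 in parallel with the series input of stage 2, R3 + R4 = 12.83 kΩ.
Effective lower resistance at A: R2 ‖ 12.83 = 6.530 kΩ.
V_A = 26.1 × 6.530/(33.3 + 6.530) = 4.279 V.
Then the unloaded second divider: V_B = V_A × R4/(R3+R4) = 4.279 × 0.3063 = 1.311 V.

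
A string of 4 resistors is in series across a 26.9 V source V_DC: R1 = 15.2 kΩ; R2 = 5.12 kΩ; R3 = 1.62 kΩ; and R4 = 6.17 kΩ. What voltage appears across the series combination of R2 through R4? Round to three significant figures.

Total series resistance ΣR = 15.2 + 5.12 + 1.62 + 6.17 = 28.11 kΩ.
R_{R2..R4} = 5.12 + 1.62 + 6.17 = 12.91 kΩ.
By the voltage-divider rule, V = 26.9 × 12.91/28.11 = 12.35 V.

V ≈ 12.4 V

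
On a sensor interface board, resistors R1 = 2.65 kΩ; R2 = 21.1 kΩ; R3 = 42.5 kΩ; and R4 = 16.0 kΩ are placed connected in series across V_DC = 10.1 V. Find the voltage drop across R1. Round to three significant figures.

Total series resistance ΣR = 2.65 + 21.1 + 42.5 + 16.0 = 82.25 kΩ.
V = V_DC · R/ΣR = 10.1 × 0.03222 = 0.3254 V.

V ≈ 0.325 V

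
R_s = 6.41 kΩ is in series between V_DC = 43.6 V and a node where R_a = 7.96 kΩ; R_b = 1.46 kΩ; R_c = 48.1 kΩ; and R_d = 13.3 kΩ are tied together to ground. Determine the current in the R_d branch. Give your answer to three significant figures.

Equivalent of the parallel group: R_p = 1.103 kΩ.
V_A = 43.6 × 1.103/7.513 = 6.401 V.
I(R_d) = V_A / R_d = 6.401/13.3 = 0.4813 mA.

I ≈ 0.481 mA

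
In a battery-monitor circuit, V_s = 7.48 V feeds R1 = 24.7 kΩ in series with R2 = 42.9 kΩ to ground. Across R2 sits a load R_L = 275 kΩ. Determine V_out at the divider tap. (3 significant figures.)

V_out ≈ 4.49 V

First combine the lower leg with the load: R2 ‖ R_L = 37.11 kΩ.
Now apply the divider: V_out = 7.48 × 0.6004 = 4.491 V.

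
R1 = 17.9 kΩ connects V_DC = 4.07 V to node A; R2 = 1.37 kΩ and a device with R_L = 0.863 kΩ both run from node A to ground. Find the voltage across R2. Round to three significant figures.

The load sits in parallel with R2, giving an effective lower resistance R2' = R2·R_L/(R2+R_L) = 0.5295 kΩ.
Then V_out = V_DC · R2'/(R1 + R2') = 4.07 × 0.5295/18.43 = 0.1169 V.

V_out ≈ 0.117 V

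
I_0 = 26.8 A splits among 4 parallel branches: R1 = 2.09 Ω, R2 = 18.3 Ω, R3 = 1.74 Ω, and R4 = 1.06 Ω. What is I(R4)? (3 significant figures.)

Conductances: ΣG = 1/2.09 + 1/18.3 + 1/1.74 + 1/1.06 = 2.051 (1/Ω).
By the current-divider rule, I = I_0 · G_k/ΣG = 26.8 × 0.4599 = 12.33 A.

I ≈ 12.3 A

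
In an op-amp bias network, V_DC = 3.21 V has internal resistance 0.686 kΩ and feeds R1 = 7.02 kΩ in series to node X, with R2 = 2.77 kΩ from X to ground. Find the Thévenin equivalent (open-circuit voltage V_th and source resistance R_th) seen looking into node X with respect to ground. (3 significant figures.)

V_th ≈ 0.849 V, R_th ≈ 2.04 kΩ

R1' = 0.686 + 7.02 = 7.706 kΩ (source resistance + R1).
V_th is the unloaded tap voltage: V_DC · R2/(R1'+R2) = 3.21 × 0.2644 = 0.8488 V.
Looking into X with the source shorted: R_th = R1'·R2/(R1'+R2) = 7.706 × 2.77/10.48 = 2.038 kΩ.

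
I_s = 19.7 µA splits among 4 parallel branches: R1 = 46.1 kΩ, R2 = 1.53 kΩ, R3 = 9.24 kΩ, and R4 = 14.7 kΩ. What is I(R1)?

I ≈ 0.502 µA

Total conductance ΣG = 1/46.1 + 1/1.53 + 1/9.24 + 1/14.7 = 0.8515 (units of 1/kΩ).
By the current-divider rule, I = I_s · G_k/ΣG = 19.7 × 0.02547 = 0.5018 µA.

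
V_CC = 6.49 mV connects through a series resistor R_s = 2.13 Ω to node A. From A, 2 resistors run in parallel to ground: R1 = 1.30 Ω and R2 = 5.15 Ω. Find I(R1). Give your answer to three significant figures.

I ≈ 1.64 mA

Equivalent of the parallel group: R_p = 1.038 Ω.
V_A = 6.49 × 1.038/3.168 = 2.126 mV.
I(R1) = V_A / R1 = 2.126/1.30 = 1.636 mA.
(Equivalently: I_total = 2.049 mA, then current-divider fraction G_k/ΣG = 0.7984.)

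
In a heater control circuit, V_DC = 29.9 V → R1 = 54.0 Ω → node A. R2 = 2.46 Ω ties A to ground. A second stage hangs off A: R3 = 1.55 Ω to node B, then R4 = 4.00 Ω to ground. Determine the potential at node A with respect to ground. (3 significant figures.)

Looking into the second stage from A: R3 + R4 = 5.550 Ω appears in parallel with R2.
R2 ‖ (R3+R4) = 1.704 Ω.
V_A = 29.9 × 1.704/(54.0 + 1.704) = 0.9149 V.

V_A ≈ 0.915 V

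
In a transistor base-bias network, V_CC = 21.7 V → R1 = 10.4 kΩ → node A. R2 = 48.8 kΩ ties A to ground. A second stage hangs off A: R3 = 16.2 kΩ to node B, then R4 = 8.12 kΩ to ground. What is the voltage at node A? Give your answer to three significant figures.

Node A sees R2 in parallel with the series input of stage 2, R3 + R4 = 24.32 kΩ.
Effective lower resistance at A: R2 ‖ 24.32 = 16.23 kΩ.
So V_A = 21.7 × 0.6095 = 13.23 V.

V_A ≈ 13.2 V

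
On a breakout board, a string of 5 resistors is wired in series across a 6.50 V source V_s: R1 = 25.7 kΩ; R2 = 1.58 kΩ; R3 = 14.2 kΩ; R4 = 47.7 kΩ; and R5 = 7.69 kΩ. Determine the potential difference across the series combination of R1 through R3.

V ≈ 2.78 V

ΣR = 25.7 + 1.58 + 14.2 + 47.7 + 7.69 = 96.87 kΩ.
R_{R1..R3} = 25.7 + 1.58 + 14.2 = 41.48 kΩ.
V = V_s · R/ΣR = 6.50 × 0.4282 = 2.783 V.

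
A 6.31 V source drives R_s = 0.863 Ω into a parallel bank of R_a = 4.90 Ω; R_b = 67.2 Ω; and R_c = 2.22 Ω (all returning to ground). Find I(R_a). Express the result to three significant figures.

Equivalent of the parallel group: R_p = 1.494 Ω.
V_A = 6.31 × 1.494/2.357 = 3.999 V.
I(R_a) = V_A / R_a = 3.999/4.90 = 0.8162 A.

I ≈ 0.816 A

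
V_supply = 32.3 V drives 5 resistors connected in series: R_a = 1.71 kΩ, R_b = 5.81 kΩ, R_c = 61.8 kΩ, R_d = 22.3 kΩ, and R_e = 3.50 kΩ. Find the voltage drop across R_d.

V ≈ 7.57 V

ΣR = 1.71 + 5.81 + 61.8 + 22.3 + 3.50 = 95.12 kΩ.
Voltage divider: V = V_supply · (22.30 / 95.12) = 32.3 × 0.2344 = 7.572 V.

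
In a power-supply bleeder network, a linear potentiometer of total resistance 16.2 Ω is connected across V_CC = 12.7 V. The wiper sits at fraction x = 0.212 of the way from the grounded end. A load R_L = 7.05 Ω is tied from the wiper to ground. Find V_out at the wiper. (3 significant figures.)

Lower segment x·R_p = 3.434 Ω; upper segment (1−x)·R_p = 12.77 Ω.
Lower segment in parallel with the load: 3.434 ‖ 7.05 = 2.309 Ω.
Then V_out = V_CC · 2.309/(12.77 + 2.309) = 1.946 V.
(Unloaded: V_out = x·V_CC = 2.69 V.)

V_out ≈ 1.95 V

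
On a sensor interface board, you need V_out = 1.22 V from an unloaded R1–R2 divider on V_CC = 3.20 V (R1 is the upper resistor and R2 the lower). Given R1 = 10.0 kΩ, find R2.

R2 ≈ 6.16 kΩ

The divider ratio is R2/(R1+R2) = 1.22/3.20 = 0.3812.
So R2 = R1 · V_out/(V_CC − V_out) = 10.0 × 1.22/(3.20 − 1.22) = 10.0 × 0.6162 = 6.162 kΩ.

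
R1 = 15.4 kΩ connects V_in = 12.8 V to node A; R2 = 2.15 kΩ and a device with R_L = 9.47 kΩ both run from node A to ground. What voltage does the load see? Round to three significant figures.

V_out ≈ 1.31 V

The load sits in parallel with R2, giving an effective lower resistance R2' = R2·R_L/(R2+R_L) = 1.752 kΩ.
Then V_out = V_in · R2'/(R1 + R2') = 12.8 × 1.752/17.15 = 1.308 V.
(Unloaded it would be 1.57 V; the load pulls it down.)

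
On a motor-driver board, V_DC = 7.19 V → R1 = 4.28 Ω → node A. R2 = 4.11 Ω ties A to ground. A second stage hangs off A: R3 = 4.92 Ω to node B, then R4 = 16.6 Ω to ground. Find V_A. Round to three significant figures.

V_A ≈ 3.21 V

Looking into the second stage from A: R3 + R4 = 21.52 Ω appears in parallel with R2.
Effective lower resistance at A: R2 ‖ 21.52 = 3.451 Ω.
First divider: V_A = V_DC · 3.451/(4.28 + 3.451) = 3.209 V.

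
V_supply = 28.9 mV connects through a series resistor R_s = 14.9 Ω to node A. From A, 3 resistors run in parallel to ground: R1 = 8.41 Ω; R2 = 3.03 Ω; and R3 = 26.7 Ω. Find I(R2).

Parallel bank: R_p = 1/(1/8.41 + 1/3.03 + 1/26.7) = 2.056 Ω.
V_A by voltage divider: V_A = 28.9 × 2.056/(14.9 + 2.056) = 3.504 mV.
Branch current I = V_A/R2 = 3.504/3.03 = 1.157 mA.

I ≈ 1.16 mA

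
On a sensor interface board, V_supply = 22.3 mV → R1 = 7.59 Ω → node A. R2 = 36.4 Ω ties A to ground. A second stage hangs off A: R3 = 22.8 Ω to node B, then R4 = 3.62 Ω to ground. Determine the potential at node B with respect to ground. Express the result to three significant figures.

V_B ≈ 2.04 mV

Node A sees R2 in parallel with the series input of stage 2, R3 + R4 = 26.42 Ω.
Effective lower resistance at A: R2 ‖ 26.42 = 15.31 Ω.
So V_A = 22.3 × 0.6685 = 14.91 mV.
V_B = V_A × 0.1370 = 2.043 mV.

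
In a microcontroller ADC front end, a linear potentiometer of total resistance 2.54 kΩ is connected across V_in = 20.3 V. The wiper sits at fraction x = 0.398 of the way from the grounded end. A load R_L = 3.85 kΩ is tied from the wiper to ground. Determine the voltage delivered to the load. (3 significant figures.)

V_out ≈ 6.98 V

Split the track: R_lower = x·R_p = 1.011 kΩ, R_upper = (1−x)·R_p = 1.529 kΩ.
(x·R_p) ‖ R_L = 0.8007 kΩ.
Then V_out = V_in · 0.8007/(1.529 + 0.8007) = 6.977 V.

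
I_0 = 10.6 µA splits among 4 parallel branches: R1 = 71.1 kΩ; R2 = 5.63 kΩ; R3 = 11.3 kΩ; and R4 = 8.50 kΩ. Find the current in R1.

Total conductance ΣG = 1/71.1 + 1/5.63 + 1/11.3 + 1/8.50 = 0.3978 (units of 1/kΩ).
R1 takes the fraction G_k/ΣG = 0.01406/0.3978 = 0.03535, so I = 10.6 × 0.03535 = 0.3748 µA.

I ≈ 0.375 µA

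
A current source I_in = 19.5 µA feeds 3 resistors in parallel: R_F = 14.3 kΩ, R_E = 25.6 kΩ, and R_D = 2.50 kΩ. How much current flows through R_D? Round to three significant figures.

Total conductance ΣG = 1/14.3 + 1/25.6 + 1/2.50 = 0.5090 (units of 1/kΩ).
R_D takes the fraction G_k/ΣG = 0.4000/0.5090 = 0.7859, so I = 19.5 × 0.7859 = 15.32 µA.

I ≈ 15.3 µA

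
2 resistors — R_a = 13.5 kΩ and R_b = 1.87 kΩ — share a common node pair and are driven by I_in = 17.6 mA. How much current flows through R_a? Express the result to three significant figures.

Two-branch current divider: I_k = I_in · R_other/(R_1 + R_2).
I(R_a) = 17.6 × 1.87/(13.5 + 1.87) = 17.6 × 0.1217 = 2.141 mA.

I ≈ 2.14 mA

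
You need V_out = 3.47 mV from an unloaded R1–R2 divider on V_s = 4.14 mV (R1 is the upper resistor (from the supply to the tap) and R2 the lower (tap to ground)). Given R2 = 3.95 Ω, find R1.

R1 ≈ 0.763 Ω

V_out/V_s = R2/(R1+R2) = 0.8382.
Rearranging, R1 = R2·(1−k)/k = 3.95 × 0.1931 = 0.7627 Ω.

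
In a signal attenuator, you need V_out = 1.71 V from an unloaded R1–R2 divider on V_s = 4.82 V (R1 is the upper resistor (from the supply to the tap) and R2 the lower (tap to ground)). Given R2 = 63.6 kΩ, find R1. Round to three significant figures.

R1 ≈ 116 kΩ

V_out/V_s = R2/(R1+R2) = 0.3548.
R1 = R2·(1/k − 1) = 63.6 × 1.819 = 115.7 kΩ.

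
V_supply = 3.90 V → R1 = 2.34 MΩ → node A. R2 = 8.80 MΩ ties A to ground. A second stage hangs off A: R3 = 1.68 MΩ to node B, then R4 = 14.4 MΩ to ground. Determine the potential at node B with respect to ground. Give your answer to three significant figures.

V_B ≈ 2.47 V

Looking into the second stage from A: R3 + R4 = 16.08 MΩ appears in parallel with R2.
R2 ‖ (R3+R4) = 5.687 MΩ.
First divider: V_A = V_supply · 5.687/(2.34 + 5.687) = 2.763 V.
Stage 2 is unloaded, so V_B = V_A · R4/(R3+R4) = 2.763 × 14.4/16.08 = 2.474 V.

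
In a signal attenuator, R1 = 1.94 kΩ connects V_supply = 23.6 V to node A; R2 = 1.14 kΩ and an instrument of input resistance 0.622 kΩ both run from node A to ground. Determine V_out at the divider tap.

V_out ≈ 4.05 V

First combine the lower leg with the load: R2 ‖ R_L = 0.4024 kΩ.
Now apply the divider: V_out = 23.6 × 0.1718 = 4.054 V.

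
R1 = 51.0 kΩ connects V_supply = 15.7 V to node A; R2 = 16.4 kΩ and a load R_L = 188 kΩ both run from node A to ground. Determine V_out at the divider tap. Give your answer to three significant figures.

V_out ≈ 3.58 V

The load sits in parallel with R2, giving an effective lower resistance R2' = R2·R_L/(R2+R_L) = 15.08 kΩ.
Now apply the divider: V_out = 15.7 × 0.2283 = 3.584 V.
(Unloaded it would be 3.82 V; the load pulls it down.)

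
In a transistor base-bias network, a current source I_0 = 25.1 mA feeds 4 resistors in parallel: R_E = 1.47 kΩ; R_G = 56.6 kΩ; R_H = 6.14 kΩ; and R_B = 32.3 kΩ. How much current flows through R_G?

I ≈ 0.497 mA

Conductances: ΣG = 1/1.47 + 1/56.6 + 1/6.14 + 1/32.3 = 0.8918 (1/kΩ).
R_G takes the fraction G_k/ΣG = 0.01767/0.8918 = 0.01981, so I = 25.1 × 0.01981 = 0.4973 mA.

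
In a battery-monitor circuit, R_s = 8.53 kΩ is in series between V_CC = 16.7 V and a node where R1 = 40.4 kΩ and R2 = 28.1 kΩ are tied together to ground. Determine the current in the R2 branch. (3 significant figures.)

Parallel bank: R_p = 1/(1/40.4 + 1/28.1) = 16.57 kΩ.
Node voltage V_A = V_CC · R_p/(R_s + R_p) = 16.7 × 0.6602 = 11.03 V.
Branch current I = V_A/R2 = 11.03/28.1 = 0.3924 mA.

I ≈ 0.392 mA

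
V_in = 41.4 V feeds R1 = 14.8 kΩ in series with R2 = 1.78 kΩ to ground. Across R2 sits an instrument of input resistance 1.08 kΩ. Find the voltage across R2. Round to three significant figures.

V_out ≈ 1.80 V

First combine the lower leg with the load: R2 ‖ R_L = 0.6722 kΩ.
Now apply the divider: V_out = 41.4 × 0.04344 = 1.799 V.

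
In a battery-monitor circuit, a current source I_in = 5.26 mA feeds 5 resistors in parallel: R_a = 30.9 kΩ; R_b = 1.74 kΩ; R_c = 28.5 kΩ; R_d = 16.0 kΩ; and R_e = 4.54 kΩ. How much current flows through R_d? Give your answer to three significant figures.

ΣG = 1/30.9 + 1/1.74 + 1/28.5 + 1/16.0 + 1/4.54 = 0.9249.
Current divider: I(R_d) = I_in · G_k/ΣG = 5.26 × (0.06250/0.9249) = 5.26 × 0.06757 = 0.3554 mA.

I ≈ 0.355 mA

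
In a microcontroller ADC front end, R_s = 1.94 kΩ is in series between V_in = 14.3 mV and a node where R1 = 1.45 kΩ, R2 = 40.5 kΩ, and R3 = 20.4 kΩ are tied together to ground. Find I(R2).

I ≈ 0.142 µA

Combine the parallel branches: R_p = (1/1.45 + 1/40.5 + 1/20.4)⁻¹ = 1.310 kΩ.
Node voltage V_A = V_in · R_p/(R_s + R_p) = 14.3 × 0.4031 = 5.764 mV.
I(R2) = V_A / R2 = 5.764/40.5 = 0.1423 µA.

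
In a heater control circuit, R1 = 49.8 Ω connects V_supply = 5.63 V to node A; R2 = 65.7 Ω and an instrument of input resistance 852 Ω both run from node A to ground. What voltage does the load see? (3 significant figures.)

V_out ≈ 3.10 V

The load sits in parallel with R2, giving an effective lower resistance R2' = R2·R_L/(R2+R_L) = 61.00 Ω.
Voltage divider with the loaded lower leg: V_out = 5.63 × 61.00/(49.8 + 61.00) = 5.63 × 0.5505 = 3.099 V.
(Unloaded it would be 3.20 V; the load pulls it down.)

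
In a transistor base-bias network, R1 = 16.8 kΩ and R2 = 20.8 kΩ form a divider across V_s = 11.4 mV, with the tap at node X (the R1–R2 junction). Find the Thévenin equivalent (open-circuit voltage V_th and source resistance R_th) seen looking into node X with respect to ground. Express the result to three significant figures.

V_th ≈ 6.31 mV, R_th ≈ 9.29 kΩ

V_th is the unloaded tap voltage: V_s · R2/(R1+R2) = 11.4 × 0.5532 = 6.306 mV.
Looking into X with the source shorted: R_th = R1·R2/(R1+R2) = 16.80 × 20.8/37.60 = 9.294 kΩ.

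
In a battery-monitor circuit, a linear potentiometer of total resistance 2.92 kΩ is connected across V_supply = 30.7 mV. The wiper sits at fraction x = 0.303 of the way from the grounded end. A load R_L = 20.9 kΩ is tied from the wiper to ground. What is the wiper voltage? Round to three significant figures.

V_out ≈ 9.04 mV

Split the track: R_lower = x·R_p = 0.8848 kΩ, R_upper = (1−x)·R_p = 2.035 kΩ.
(x·R_p) ‖ R_L = 0.8488 kΩ.
V_out = 30.7 × 0.8488/(2.035 + 0.8488) = 9.035 mV.
(Unloaded: V_out = x·V_supply = 9.30 mV.)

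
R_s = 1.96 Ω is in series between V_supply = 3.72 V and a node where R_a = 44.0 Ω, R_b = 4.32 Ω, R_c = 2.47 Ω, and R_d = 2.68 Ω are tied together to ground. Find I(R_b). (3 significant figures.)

Equivalent of the parallel group: R_p = 0.9688 Ω.
V_A by voltage divider: V_A = 3.72 × 0.9688/(1.96 + 0.9688) = 1.231 V.
I(R_b) = V_A / R_b = 1.231/4.32 = 0.2848 A.
(Check via current divider: I_total = 1.270 A; share G_k/ΣG = 0.2243 → same result.)

I ≈ 0.285 A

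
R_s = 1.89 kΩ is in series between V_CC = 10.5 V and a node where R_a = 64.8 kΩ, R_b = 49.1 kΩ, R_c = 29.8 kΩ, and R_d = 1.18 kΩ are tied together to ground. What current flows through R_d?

Equivalent of the parallel group: R_p = 1.091 kΩ.
V_A = 10.5 × 1.091/2.981 = 3.842 V.
I(R_d) = V_A / R_d = 3.842/1.18 = 3.256 mA.
(Equivalently: I_total = 3.523 mA, then current-divider fraction G_k/ΣG = 0.9244.)

I ≈ 3.26 mA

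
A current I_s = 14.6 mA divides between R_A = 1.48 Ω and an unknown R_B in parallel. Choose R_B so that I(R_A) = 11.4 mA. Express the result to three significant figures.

R_B ≈ 5.27 Ω

In a two-way split, I_A/I_s = R_B/(R_A + R_B).
With f = 0.7808, R_B = R_A · f/(1−f) = 1.48 × 3.563 = 5.273 Ω.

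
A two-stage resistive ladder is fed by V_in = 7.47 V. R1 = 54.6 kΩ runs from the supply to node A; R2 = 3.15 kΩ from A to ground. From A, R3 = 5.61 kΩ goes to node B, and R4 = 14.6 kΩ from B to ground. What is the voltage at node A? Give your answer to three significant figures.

V_A ≈ 0.355 V

Looking into the second stage from A: R3 + R4 = 20.21 kΩ appears in parallel with R2.
R2 ‖ (R3+R4) = 2.725 kΩ.
V_A = 7.47 × 2.725/(54.6 + 2.725) = 0.3551 V.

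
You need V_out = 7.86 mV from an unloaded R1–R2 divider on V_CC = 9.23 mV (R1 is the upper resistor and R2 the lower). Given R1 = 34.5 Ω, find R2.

R2 ≈ 198 Ω

The divider ratio is R2/(R1+R2) = 7.86/9.23 = 0.8516.
Rearranging, R2 = R1·k/(1−k) = 34.5 × 5.737 = 197.9 Ω.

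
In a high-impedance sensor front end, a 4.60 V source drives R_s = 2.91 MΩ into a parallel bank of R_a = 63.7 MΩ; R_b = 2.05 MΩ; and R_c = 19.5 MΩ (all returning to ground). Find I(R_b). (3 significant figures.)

Combine the parallel branches: R_p = (1/63.7 + 1/2.05 + 1/19.5)⁻¹ = 1.802 MΩ.
Node voltage V_A = V_CC · R_p/(R_s + R_p) = 4.60 × 0.3825 = 1.759 V.
I(R_b) = V_A / R_b = 1.759/2.05 = 0.8583 µA.

I ≈ 0.858 µA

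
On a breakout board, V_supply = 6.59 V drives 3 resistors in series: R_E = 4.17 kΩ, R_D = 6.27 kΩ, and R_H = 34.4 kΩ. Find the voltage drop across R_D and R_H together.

V ≈ 5.98 V

Total series resistance ΣR = 4.17 + 6.27 + 34.4 = 44.84 kΩ.
R_{R_D..R_H} = 6.27 + 34.4 = 40.67 kΩ.
V = V_supply · R/ΣR = 6.59 × 0.9070 = 5.977 V.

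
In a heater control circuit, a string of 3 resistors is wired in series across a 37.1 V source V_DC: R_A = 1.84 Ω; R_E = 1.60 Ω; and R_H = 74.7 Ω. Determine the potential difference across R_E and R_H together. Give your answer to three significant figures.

V ≈ 36.2 V

ΣR = 1.84 + 1.60 + 74.7 = 78.14 Ω.
R_{R_E..R_H} = 1.60 + 74.7 = 76.30 Ω.
By the voltage-divider rule, V = 37.1 × 76.30/78.14 = 36.23 V.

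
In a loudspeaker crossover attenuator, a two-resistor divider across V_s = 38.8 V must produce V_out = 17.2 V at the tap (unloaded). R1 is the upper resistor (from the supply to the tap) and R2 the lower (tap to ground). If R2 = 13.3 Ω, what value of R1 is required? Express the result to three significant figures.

R1 ≈ 16.7 Ω

Required fraction k = V_out/V_s = 0.4433.
So R1 = R2 · (V_s/V_out − 1) = 13.3 × (38.8/17.2 − 1) = 13.3 × 1.256 = 16.70 Ω.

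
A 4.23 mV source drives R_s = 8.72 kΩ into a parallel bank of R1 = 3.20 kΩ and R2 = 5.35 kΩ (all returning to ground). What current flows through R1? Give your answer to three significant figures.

I ≈ 0.247 µA

Parallel bank: R_p = 1/(1/3.20 + 1/5.35) = 2.002 kΩ.
V_A = 4.23 × 2.002/10.72 = 0.7899 mV.
Branch current I = V_A/R1 = 0.7899/3.20 = 0.2469 µA.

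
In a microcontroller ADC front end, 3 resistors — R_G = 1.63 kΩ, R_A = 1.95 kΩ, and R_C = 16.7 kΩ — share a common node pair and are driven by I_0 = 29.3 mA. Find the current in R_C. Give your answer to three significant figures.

I ≈ 1.48 mA

ΣG = 1/1.63 + 1/1.95 + 1/16.7 = 1.186.
By the current-divider rule, I = I_0 · G_k/ΣG = 29.3 × 0.05048 = 1.479 mA.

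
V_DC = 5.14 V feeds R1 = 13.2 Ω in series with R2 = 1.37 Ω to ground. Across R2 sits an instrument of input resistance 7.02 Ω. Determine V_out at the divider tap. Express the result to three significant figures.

V_out ≈ 0.411 V

First combine the lower leg with the load: R2 ‖ R_L = 1.146 Ω.
Then V_out = V_DC · R2'/(R1 + R2') = 5.14 × 1.146/14.35 = 0.4107 V.
(Unloaded it would be 0.483 V; the load pulls it down.)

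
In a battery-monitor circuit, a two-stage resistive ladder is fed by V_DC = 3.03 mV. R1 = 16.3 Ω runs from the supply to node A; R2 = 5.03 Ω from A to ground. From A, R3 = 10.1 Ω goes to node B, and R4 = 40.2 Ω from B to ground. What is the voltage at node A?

Looking into the second stage from A: R3 + R4 = 50.30 Ω appears in parallel with R2.
R2 ‖ (R3+R4) = 4.573 Ω.
So V_A = 3.03 × 0.2191 = 0.6638 mV.

V_A ≈ 0.664 mV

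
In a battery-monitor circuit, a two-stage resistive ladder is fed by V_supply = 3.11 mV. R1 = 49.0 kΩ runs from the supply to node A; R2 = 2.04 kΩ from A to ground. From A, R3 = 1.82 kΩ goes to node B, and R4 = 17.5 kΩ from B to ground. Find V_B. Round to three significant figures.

V_B ≈ 0.102 mV

Node A sees R2 in parallel with the series input of stage 2, R3 + R4 = 19.32 kΩ.
Effective lower resistance at A: R2 ‖ 19.32 = 1.845 kΩ.
V_A = 3.11 × 1.845/(49.0 + 1.845) = 0.1129 mV.
Then the unloaded second divider: V_B = V_A × R4/(R3+R4) = 0.1129 × 0.9058 = 0.1022 mV.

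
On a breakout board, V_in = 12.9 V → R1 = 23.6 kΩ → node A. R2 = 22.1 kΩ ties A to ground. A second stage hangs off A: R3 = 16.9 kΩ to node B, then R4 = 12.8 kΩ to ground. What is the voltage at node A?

Node A sees R2 in parallel with the series input of stage 2, R3 + R4 = 29.70 kΩ.
R2 ‖ (R3+R4) = 12.67 kΩ.
First divider: V_A = V_in · 12.67/(23.6 + 12.67) = 4.507 V.

V_A ≈ 4.51 V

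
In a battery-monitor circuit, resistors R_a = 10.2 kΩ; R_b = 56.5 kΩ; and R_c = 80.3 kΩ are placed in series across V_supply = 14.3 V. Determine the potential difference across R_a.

ΣR = 10.2 + 56.5 + 80.3 = 147.0 kΩ.
V = V_supply · R/ΣR = 14.3 × 0.06939 = 0.9922 V.

V ≈ 0.992 V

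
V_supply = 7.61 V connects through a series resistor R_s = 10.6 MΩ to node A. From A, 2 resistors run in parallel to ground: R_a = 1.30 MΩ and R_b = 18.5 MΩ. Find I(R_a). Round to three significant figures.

I ≈ 0.602 µA

Combine the parallel branches: R_p = (1/1.30 + 1/18.5)⁻¹ = 1.215 MΩ.
Node voltage V_A = V_supply · R_p/(R_s + R_p) = 7.61 × 0.1028 = 0.7824 V.
Branch current I = V_A/R_a = 0.7824/1.30 = 0.6018 µA.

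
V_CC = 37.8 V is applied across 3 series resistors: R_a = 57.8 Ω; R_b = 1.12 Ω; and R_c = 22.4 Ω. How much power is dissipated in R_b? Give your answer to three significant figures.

P ≈ 0.242 W

The common current is I = 37.8/81.32 = 0.4648 A.
V(R_b) = I·R = 0.5206 V; P = V·I = 0.5206 × 0.4648 = 0.2420 W.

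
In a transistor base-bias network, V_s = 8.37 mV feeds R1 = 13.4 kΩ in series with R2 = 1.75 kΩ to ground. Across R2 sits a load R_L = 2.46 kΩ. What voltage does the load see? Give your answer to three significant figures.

V_out ≈ 0.593 mV

The load sits in parallel with R2, giving an effective lower resistance R2' = R2·R_L/(R2+R_L) = 1.023 kΩ.
Then V_out = V_s · R2'/(R1 + R2') = 8.37 × 1.023/14.42 = 0.5934 mV.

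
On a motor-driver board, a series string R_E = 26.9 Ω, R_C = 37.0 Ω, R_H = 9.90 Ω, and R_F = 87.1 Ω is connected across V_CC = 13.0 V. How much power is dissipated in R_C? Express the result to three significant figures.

P ≈ 0.242 W

The common current is I = 13.0/160.9 = 0.08080 A.
P = I²R = 0.006528 × 37.0 = 0.2415 W.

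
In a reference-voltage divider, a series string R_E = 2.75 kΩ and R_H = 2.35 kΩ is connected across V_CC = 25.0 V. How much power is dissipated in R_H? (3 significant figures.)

Series current I = V_CC/ΣR = 25.0/5.100 = 4.902 mA.
P(R_H) = I²·R_H = (4.902)² × 2.35 = 56.47 mW.

P ≈ 56.5 mW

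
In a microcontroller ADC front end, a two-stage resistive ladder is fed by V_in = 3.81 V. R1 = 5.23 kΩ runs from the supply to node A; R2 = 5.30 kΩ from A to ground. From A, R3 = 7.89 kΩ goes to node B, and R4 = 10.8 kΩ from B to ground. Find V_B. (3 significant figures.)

Node A sees R2 in parallel with the series input of stage 2, R3 + R4 = 18.69 kΩ.
R2 ‖ (R3+R4) = 4.129 kΩ.
V_A = 3.81 × 4.129/(5.23 + 4.129) = 1.681 V.
V_B = V_A × 0.5778 = 0.9713 V.

V_B ≈ 0.971 V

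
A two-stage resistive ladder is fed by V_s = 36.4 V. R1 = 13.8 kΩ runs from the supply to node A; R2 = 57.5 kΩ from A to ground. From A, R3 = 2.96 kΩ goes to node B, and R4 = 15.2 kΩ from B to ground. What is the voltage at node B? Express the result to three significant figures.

Looking into the second stage from A: R3 + R4 = 18.16 kΩ appears in parallel with R2.
Effective lower resistance at A: R2 ‖ 18.16 = 13.80 kΩ.
First divider: V_A = V_s · 13.80/(13.8 + 13.80) = 18.20 V.
Then the unloaded second divider: V_B = V_A × R4/(R3+R4) = 18.20 × 0.8370 = 15.23 V.

V_B ≈ 15.2 V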